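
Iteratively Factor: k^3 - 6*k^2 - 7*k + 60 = (k - 5)*(k^2 - k - 12) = (k - 5)*(k + 3)*(k - 4)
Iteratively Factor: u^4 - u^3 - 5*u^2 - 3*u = (u + 1)*(u^3 - 2*u^2 - 3*u) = (u + 1)^2*(u^2 - 3*u) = u*(u + 1)^2*(u - 3)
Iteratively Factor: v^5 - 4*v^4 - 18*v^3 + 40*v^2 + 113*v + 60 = (v - 5)*(v^4 + v^3 - 13*v^2 - 25*v - 12) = (v - 5)*(v + 1)*(v^3 - 13*v - 12) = (v - 5)*(v + 1)*(v + 3)*(v^2 - 3*v - 4) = (v - 5)*(v - 4)*(v + 1)*(v + 3)*(v + 1)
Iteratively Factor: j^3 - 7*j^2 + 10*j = (j)*(j^2 - 7*j + 10) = j*(j - 2)*(j - 5)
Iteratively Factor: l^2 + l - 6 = (l - 2)*(l + 3)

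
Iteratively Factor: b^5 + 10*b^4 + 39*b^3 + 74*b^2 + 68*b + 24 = (b + 2)*(b^4 + 8*b^3 + 23*b^2 + 28*b + 12) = (b + 1)*(b + 2)*(b^3 + 7*b^2 + 16*b + 12) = (b + 1)*(b + 2)*(b + 3)*(b^2 + 4*b + 4) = (b + 1)*(b + 2)^2*(b + 3)*(b + 2)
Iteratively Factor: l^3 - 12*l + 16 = (l - 2)*(l^2 + 2*l - 8) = (l - 2)^2*(l + 4)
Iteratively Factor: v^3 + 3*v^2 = (v)*(v^2 + 3*v) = v*(v + 3)*(v)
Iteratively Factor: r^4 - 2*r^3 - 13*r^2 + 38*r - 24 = (r + 4)*(r^3 - 6*r^2 + 11*r - 6) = (r - 3)*(r + 4)*(r^2 - 3*r + 2) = (r - 3)*(r - 1)*(r + 4)*(r - 2)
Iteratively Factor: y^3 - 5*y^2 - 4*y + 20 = (y - 2)*(y^2 - 3*y - 10) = (y - 2)*(y + 2)*(y - 5)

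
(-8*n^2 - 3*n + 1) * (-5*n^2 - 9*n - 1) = 40*n^4 + 87*n^3 + 30*n^2 - 6*n - 1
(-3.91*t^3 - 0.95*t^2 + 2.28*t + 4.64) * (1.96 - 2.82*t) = 11.0262*t^4 - 4.9846*t^3 - 8.2916*t^2 - 8.616*t + 9.0944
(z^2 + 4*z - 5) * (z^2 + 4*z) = z^4 + 8*z^3 + 11*z^2 - 20*z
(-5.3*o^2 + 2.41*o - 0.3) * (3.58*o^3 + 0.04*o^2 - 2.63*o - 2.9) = -18.974*o^5 + 8.4158*o^4 + 12.9614*o^3 + 9.0197*o^2 - 6.2*o + 0.87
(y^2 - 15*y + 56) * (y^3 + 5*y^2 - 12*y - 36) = y^5 - 10*y^4 - 31*y^3 + 424*y^2 - 132*y - 2016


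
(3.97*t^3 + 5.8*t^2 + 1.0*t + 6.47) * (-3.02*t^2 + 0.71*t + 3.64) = -11.9894*t^5 - 14.6973*t^4 + 15.5488*t^3 + 2.2826*t^2 + 8.2337*t + 23.5508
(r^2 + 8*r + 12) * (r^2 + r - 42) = r^4 + 9*r^3 - 22*r^2 - 324*r - 504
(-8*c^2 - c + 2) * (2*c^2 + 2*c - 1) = -16*c^4 - 18*c^3 + 10*c^2 + 5*c - 2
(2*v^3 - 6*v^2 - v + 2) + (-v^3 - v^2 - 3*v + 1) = v^3 - 7*v^2 - 4*v + 3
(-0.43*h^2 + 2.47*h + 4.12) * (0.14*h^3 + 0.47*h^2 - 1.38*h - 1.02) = -0.0602*h^5 + 0.1437*h^4 + 2.3311*h^3 - 1.0336*h^2 - 8.205*h - 4.2024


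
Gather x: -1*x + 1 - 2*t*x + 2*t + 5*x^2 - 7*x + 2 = 2*t + 5*x^2 + x*(-2*t - 8) + 3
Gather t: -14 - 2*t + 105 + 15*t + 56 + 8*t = 21*t + 147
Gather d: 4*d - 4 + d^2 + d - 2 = d^2 + 5*d - 6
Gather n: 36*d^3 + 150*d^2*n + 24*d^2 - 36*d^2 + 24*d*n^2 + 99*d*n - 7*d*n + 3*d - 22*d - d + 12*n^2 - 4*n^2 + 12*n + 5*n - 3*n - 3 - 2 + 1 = 36*d^3 - 12*d^2 - 20*d + n^2*(24*d + 8) + n*(150*d^2 + 92*d + 14) - 4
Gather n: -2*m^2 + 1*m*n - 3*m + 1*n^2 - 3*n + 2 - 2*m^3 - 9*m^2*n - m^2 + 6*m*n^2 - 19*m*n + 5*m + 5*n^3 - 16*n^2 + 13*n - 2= -2*m^3 - 3*m^2 + 2*m + 5*n^3 + n^2*(6*m - 15) + n*(-9*m^2 - 18*m + 10)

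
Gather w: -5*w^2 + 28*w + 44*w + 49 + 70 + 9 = -5*w^2 + 72*w + 128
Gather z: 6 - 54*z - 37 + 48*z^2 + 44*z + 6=48*z^2 - 10*z - 25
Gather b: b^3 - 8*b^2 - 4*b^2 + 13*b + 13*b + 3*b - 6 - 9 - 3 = b^3 - 12*b^2 + 29*b - 18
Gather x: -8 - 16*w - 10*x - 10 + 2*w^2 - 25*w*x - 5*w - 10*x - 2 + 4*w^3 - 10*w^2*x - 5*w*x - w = 4*w^3 + 2*w^2 - 22*w + x*(-10*w^2 - 30*w - 20) - 20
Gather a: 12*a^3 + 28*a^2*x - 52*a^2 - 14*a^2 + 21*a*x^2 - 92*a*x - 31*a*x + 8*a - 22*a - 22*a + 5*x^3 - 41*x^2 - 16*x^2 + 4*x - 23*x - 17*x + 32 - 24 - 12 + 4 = 12*a^3 + a^2*(28*x - 66) + a*(21*x^2 - 123*x - 36) + 5*x^3 - 57*x^2 - 36*x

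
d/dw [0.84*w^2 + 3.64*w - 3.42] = 1.68*w + 3.64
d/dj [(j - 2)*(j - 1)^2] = (j - 1)*(3*j - 5)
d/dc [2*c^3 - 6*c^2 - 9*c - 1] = 6*c^2 - 12*c - 9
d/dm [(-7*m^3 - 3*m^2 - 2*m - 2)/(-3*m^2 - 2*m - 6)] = (21*m^4 + 28*m^3 + 126*m^2 + 24*m + 8)/(9*m^4 + 12*m^3 + 40*m^2 + 24*m + 36)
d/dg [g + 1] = 1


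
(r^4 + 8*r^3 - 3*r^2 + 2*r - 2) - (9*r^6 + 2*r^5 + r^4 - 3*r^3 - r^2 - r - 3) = -9*r^6 - 2*r^5 + 11*r^3 - 2*r^2 + 3*r + 1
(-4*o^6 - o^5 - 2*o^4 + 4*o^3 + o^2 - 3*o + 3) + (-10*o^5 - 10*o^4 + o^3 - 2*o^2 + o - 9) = -4*o^6 - 11*o^5 - 12*o^4 + 5*o^3 - o^2 - 2*o - 6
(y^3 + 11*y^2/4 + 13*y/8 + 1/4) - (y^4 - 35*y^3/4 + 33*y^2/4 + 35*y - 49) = -y^4 + 39*y^3/4 - 11*y^2/2 - 267*y/8 + 197/4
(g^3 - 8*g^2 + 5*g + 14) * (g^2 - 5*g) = g^5 - 13*g^4 + 45*g^3 - 11*g^2 - 70*g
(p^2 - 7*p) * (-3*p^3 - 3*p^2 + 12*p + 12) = -3*p^5 + 18*p^4 + 33*p^3 - 72*p^2 - 84*p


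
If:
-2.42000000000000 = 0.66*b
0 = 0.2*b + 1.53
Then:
No Solution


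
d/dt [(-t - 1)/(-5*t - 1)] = -4/(5*t + 1)^2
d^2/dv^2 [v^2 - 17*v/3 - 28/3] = 2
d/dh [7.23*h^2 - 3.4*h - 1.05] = 14.46*h - 3.4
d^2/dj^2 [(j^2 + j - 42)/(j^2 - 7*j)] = 4*(4*j^3 - 63*j^2 + 441*j - 1029)/(j^3*(j^3 - 21*j^2 + 147*j - 343))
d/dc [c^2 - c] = 2*c - 1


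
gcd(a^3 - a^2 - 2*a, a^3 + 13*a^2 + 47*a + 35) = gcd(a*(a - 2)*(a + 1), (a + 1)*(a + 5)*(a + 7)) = a + 1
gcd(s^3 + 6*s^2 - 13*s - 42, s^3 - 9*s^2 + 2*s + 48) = s^2 - s - 6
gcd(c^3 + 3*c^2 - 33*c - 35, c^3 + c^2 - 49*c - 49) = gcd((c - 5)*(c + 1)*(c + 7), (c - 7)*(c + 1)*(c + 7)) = c^2 + 8*c + 7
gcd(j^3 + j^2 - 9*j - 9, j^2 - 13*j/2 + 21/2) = j - 3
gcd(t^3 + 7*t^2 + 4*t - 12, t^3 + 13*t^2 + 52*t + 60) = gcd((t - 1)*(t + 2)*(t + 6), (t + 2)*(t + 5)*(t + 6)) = t^2 + 8*t + 12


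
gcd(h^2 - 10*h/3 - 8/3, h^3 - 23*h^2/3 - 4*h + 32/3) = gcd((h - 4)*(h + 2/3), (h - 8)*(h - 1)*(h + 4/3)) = 1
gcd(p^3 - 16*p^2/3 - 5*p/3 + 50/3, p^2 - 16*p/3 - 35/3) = p + 5/3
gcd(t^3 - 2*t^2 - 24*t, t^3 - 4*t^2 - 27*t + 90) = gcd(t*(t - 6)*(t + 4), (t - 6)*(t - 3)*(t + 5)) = t - 6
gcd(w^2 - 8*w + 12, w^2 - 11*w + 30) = w - 6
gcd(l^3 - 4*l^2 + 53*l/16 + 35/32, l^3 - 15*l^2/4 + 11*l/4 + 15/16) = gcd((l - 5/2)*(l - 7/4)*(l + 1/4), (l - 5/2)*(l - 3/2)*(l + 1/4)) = l^2 - 9*l/4 - 5/8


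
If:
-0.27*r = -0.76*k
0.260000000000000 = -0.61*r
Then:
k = -0.15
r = -0.43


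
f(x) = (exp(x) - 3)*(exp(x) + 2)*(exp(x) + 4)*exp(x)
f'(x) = (exp(x) - 3)*(exp(x) + 2)*(exp(x) + 4)*exp(x) + (exp(x) - 3)*(exp(x) + 2)*exp(2*x) + (exp(x) - 3)*(exp(x) + 4)*exp(2*x) + (exp(x) + 2)*(exp(x) + 4)*exp(2*x)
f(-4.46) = -0.28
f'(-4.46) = -0.28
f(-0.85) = -11.82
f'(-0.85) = -13.08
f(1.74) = 1147.10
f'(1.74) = 5093.01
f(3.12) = 292194.92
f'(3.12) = 1145824.22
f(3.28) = 547428.32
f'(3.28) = 2149443.02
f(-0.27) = -22.47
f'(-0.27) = -24.61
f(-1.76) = -4.41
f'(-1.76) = -4.67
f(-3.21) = -0.98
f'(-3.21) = -1.00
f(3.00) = 182547.70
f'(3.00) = 715396.29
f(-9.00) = 0.00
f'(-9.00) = 0.00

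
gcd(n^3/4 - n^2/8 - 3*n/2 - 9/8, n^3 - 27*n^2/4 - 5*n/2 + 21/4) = n + 1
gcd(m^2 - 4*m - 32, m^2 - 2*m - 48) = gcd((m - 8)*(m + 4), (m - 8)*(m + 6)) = m - 8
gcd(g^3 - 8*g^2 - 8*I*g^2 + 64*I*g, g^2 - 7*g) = g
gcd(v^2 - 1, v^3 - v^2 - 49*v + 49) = v - 1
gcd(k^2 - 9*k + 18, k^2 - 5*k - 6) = k - 6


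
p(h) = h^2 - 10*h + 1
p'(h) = 2*h - 10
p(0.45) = -3.30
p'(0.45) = -9.10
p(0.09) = 0.11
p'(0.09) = -9.82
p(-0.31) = 4.20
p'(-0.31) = -10.62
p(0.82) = -6.53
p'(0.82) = -8.36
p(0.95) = -7.60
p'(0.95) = -8.10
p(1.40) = -11.04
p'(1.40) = -7.20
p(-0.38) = 4.94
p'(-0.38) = -10.76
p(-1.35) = 16.32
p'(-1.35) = -12.70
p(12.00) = 25.00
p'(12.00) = 14.00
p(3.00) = -20.00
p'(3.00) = -4.00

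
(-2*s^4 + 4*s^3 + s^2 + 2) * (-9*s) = 18*s^5 - 36*s^4 - 9*s^3 - 18*s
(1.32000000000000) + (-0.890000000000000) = 0.430000000000000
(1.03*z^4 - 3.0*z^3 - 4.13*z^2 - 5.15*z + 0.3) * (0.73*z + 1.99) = 0.7519*z^5 - 0.1403*z^4 - 8.9849*z^3 - 11.9782*z^2 - 10.0295*z + 0.597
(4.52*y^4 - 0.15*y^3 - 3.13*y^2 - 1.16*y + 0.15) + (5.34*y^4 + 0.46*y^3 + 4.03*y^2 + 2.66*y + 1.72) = 9.86*y^4 + 0.31*y^3 + 0.9*y^2 + 1.5*y + 1.87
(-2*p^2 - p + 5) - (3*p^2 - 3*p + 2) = -5*p^2 + 2*p + 3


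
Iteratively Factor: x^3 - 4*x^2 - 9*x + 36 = (x - 3)*(x^2 - x - 12) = (x - 4)*(x - 3)*(x + 3)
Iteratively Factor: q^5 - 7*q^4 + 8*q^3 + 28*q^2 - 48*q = (q - 3)*(q^4 - 4*q^3 - 4*q^2 + 16*q) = (q - 3)*(q - 2)*(q^3 - 2*q^2 - 8*q) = q*(q - 3)*(q - 2)*(q^2 - 2*q - 8) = q*(q - 4)*(q - 3)*(q - 2)*(q + 2)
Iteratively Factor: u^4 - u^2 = (u + 1)*(u^3 - u^2) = u*(u + 1)*(u^2 - u) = u*(u - 1)*(u + 1)*(u)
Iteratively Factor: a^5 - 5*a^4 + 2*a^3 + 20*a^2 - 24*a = (a - 3)*(a^4 - 2*a^3 - 4*a^2 + 8*a) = a*(a - 3)*(a^3 - 2*a^2 - 4*a + 8) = a*(a - 3)*(a - 2)*(a^2 - 4) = a*(a - 3)*(a - 2)*(a + 2)*(a - 2)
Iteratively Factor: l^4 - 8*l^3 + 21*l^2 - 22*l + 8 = (l - 1)*(l^3 - 7*l^2 + 14*l - 8) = (l - 1)^2*(l^2 - 6*l + 8) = (l - 2)*(l - 1)^2*(l - 4)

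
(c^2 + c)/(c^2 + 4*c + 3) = c/(c + 3)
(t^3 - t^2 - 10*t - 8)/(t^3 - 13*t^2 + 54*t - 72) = (t^2 + 3*t + 2)/(t^2 - 9*t + 18)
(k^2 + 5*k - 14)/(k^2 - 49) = (k - 2)/(k - 7)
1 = 1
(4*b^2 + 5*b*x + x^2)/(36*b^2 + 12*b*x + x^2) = (4*b^2 + 5*b*x + x^2)/(36*b^2 + 12*b*x + x^2)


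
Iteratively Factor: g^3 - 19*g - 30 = (g + 3)*(g^2 - 3*g - 10) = (g - 5)*(g + 3)*(g + 2)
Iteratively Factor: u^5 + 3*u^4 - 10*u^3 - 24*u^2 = (u + 4)*(u^4 - u^3 - 6*u^2) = (u - 3)*(u + 4)*(u^3 + 2*u^2) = u*(u - 3)*(u + 4)*(u^2 + 2*u) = u*(u - 3)*(u + 2)*(u + 4)*(u)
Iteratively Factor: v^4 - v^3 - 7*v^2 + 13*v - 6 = (v - 1)*(v^3 - 7*v + 6) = (v - 2)*(v - 1)*(v^2 + 2*v - 3) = (v - 2)*(v - 1)*(v + 3)*(v - 1)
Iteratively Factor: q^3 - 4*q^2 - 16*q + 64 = (q + 4)*(q^2 - 8*q + 16) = (q - 4)*(q + 4)*(q - 4)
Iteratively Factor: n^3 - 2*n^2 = (n - 2)*(n^2) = n*(n - 2)*(n)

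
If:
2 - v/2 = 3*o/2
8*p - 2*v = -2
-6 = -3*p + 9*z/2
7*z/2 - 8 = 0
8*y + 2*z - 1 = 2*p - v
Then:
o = -131/21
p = 38/7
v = 159/7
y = -27/14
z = 16/7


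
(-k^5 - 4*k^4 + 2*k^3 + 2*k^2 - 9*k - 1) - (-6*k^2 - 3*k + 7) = -k^5 - 4*k^4 + 2*k^3 + 8*k^2 - 6*k - 8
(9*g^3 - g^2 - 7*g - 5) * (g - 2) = 9*g^4 - 19*g^3 - 5*g^2 + 9*g + 10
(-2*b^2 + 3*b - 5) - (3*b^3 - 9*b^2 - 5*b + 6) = -3*b^3 + 7*b^2 + 8*b - 11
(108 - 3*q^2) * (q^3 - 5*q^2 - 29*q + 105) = -3*q^5 + 15*q^4 + 195*q^3 - 855*q^2 - 3132*q + 11340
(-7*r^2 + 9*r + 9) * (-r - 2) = 7*r^3 + 5*r^2 - 27*r - 18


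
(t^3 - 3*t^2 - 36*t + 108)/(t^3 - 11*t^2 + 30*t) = (t^2 + 3*t - 18)/(t*(t - 5))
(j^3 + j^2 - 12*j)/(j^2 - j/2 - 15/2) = 2*j*(j + 4)/(2*j + 5)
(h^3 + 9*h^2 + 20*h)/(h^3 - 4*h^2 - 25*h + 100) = h*(h + 4)/(h^2 - 9*h + 20)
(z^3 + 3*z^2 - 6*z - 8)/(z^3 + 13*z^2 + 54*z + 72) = (z^2 - z - 2)/(z^2 + 9*z + 18)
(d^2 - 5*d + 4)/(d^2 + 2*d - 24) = (d - 1)/(d + 6)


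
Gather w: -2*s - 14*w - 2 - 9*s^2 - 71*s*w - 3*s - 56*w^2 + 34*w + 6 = -9*s^2 - 5*s - 56*w^2 + w*(20 - 71*s) + 4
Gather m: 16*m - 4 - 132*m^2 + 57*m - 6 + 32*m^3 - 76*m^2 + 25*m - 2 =32*m^3 - 208*m^2 + 98*m - 12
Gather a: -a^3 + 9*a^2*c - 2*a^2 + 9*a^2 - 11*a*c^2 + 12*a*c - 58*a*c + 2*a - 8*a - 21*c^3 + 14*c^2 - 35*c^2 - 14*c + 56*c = -a^3 + a^2*(9*c + 7) + a*(-11*c^2 - 46*c - 6) - 21*c^3 - 21*c^2 + 42*c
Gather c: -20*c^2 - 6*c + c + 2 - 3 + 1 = -20*c^2 - 5*c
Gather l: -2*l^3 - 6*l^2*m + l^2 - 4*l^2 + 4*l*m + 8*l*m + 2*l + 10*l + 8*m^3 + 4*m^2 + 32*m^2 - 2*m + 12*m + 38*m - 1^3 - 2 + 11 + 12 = -2*l^3 + l^2*(-6*m - 3) + l*(12*m + 12) + 8*m^3 + 36*m^2 + 48*m + 20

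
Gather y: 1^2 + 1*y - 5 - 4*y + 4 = -3*y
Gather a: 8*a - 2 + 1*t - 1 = 8*a + t - 3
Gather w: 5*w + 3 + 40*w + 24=45*w + 27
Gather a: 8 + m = m + 8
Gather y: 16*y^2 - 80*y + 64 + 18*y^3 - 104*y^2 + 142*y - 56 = 18*y^3 - 88*y^2 + 62*y + 8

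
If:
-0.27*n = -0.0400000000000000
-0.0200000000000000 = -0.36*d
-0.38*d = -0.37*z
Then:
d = 0.06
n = 0.15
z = 0.06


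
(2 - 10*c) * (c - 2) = -10*c^2 + 22*c - 4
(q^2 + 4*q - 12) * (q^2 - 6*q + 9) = q^4 - 2*q^3 - 27*q^2 + 108*q - 108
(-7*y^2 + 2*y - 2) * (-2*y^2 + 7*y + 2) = 14*y^4 - 53*y^3 + 4*y^2 - 10*y - 4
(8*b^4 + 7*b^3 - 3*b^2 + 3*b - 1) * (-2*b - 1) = -16*b^5 - 22*b^4 - b^3 - 3*b^2 - b + 1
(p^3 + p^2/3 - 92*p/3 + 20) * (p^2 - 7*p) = p^5 - 20*p^4/3 - 33*p^3 + 704*p^2/3 - 140*p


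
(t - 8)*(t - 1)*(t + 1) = t^3 - 8*t^2 - t + 8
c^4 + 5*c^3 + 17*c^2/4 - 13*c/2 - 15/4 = (c - 1)*(c + 1/2)*(c + 5/2)*(c + 3)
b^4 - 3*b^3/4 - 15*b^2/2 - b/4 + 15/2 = (b - 3)*(b - 1)*(b + 5/4)*(b + 2)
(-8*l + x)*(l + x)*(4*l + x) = -32*l^3 - 36*l^2*x - 3*l*x^2 + x^3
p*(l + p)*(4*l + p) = 4*l^2*p + 5*l*p^2 + p^3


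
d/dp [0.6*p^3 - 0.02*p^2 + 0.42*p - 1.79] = 1.8*p^2 - 0.04*p + 0.42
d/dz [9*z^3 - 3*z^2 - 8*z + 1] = 27*z^2 - 6*z - 8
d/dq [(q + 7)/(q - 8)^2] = (-q - 22)/(q - 8)^3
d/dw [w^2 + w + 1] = 2*w + 1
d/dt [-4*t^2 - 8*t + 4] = -8*t - 8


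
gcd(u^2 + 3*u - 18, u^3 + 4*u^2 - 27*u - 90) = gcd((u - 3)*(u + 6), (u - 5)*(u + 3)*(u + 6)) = u + 6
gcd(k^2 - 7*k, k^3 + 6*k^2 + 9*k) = k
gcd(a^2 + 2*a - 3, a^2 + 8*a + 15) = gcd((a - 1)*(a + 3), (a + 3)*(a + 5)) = a + 3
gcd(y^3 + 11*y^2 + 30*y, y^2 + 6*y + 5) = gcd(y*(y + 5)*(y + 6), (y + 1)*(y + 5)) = y + 5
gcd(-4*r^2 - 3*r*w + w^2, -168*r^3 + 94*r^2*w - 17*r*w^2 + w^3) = 4*r - w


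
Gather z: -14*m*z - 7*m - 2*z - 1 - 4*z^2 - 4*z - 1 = -7*m - 4*z^2 + z*(-14*m - 6) - 2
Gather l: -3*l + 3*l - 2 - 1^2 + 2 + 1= 0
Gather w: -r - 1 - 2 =-r - 3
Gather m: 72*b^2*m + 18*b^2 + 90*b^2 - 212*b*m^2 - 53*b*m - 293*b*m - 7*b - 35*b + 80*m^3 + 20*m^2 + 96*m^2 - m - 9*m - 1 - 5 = 108*b^2 - 42*b + 80*m^3 + m^2*(116 - 212*b) + m*(72*b^2 - 346*b - 10) - 6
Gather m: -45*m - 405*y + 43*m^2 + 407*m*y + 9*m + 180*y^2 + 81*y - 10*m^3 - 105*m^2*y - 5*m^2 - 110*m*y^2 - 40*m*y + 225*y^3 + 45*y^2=-10*m^3 + m^2*(38 - 105*y) + m*(-110*y^2 + 367*y - 36) + 225*y^3 + 225*y^2 - 324*y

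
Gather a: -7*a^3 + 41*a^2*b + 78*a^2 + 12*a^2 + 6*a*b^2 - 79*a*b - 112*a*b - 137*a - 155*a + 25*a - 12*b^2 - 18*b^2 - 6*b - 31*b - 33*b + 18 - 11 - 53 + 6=-7*a^3 + a^2*(41*b + 90) + a*(6*b^2 - 191*b - 267) - 30*b^2 - 70*b - 40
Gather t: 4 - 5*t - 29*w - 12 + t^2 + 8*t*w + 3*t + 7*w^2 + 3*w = t^2 + t*(8*w - 2) + 7*w^2 - 26*w - 8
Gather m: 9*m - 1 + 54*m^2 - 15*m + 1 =54*m^2 - 6*m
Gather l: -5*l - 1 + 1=-5*l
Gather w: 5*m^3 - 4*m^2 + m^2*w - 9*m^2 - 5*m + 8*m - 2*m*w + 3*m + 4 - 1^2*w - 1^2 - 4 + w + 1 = 5*m^3 - 13*m^2 + 6*m + w*(m^2 - 2*m)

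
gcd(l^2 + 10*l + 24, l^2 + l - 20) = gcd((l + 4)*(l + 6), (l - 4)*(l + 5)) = 1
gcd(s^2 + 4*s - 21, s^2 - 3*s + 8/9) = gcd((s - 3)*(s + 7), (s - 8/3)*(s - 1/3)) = 1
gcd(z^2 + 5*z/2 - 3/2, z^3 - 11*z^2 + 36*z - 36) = 1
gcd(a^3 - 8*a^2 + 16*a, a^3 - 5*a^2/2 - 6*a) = a^2 - 4*a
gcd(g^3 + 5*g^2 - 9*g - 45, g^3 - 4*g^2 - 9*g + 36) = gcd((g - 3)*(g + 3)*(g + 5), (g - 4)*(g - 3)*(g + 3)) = g^2 - 9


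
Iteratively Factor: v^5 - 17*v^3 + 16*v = (v - 4)*(v^4 + 4*v^3 - v^2 - 4*v) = (v - 4)*(v + 4)*(v^3 - v) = (v - 4)*(v + 1)*(v + 4)*(v^2 - v) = (v - 4)*(v - 1)*(v + 1)*(v + 4)*(v)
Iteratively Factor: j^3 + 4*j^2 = (j + 4)*(j^2) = j*(j + 4)*(j)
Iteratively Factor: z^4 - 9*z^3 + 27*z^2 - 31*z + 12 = (z - 1)*(z^3 - 8*z^2 + 19*z - 12) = (z - 1)^2*(z^2 - 7*z + 12) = (z - 4)*(z - 1)^2*(z - 3)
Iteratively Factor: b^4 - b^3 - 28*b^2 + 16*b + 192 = (b - 4)*(b^3 + 3*b^2 - 16*b - 48) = (b - 4)^2*(b^2 + 7*b + 12) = (b - 4)^2*(b + 4)*(b + 3)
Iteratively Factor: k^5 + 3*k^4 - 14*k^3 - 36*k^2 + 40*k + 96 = (k - 3)*(k^4 + 6*k^3 + 4*k^2 - 24*k - 32) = (k - 3)*(k + 4)*(k^3 + 2*k^2 - 4*k - 8) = (k - 3)*(k + 2)*(k + 4)*(k^2 - 4) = (k - 3)*(k + 2)^2*(k + 4)*(k - 2)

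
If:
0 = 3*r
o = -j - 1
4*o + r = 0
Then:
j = -1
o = 0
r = 0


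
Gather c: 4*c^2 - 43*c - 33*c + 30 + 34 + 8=4*c^2 - 76*c + 72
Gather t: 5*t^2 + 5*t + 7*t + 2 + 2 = 5*t^2 + 12*t + 4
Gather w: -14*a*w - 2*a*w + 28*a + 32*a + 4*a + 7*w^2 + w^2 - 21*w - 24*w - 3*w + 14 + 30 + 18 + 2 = 64*a + 8*w^2 + w*(-16*a - 48) + 64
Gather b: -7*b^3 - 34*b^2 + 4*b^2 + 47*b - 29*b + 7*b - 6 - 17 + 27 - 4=-7*b^3 - 30*b^2 + 25*b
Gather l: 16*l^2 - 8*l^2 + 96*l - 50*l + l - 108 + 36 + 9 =8*l^2 + 47*l - 63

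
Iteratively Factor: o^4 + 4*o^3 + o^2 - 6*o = (o + 2)*(o^3 + 2*o^2 - 3*o) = (o + 2)*(o + 3)*(o^2 - o) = (o - 1)*(o + 2)*(o + 3)*(o)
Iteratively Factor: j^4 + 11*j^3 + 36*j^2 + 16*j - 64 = (j + 4)*(j^3 + 7*j^2 + 8*j - 16) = (j - 1)*(j + 4)*(j^2 + 8*j + 16) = (j - 1)*(j + 4)^2*(j + 4)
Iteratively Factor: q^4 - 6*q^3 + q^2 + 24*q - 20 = (q - 2)*(q^3 - 4*q^2 - 7*q + 10) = (q - 2)*(q - 1)*(q^2 - 3*q - 10) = (q - 2)*(q - 1)*(q + 2)*(q - 5)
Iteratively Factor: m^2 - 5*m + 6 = (m - 3)*(m - 2)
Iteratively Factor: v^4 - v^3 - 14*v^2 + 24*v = (v - 3)*(v^3 + 2*v^2 - 8*v) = (v - 3)*(v - 2)*(v^2 + 4*v) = (v - 3)*(v - 2)*(v + 4)*(v)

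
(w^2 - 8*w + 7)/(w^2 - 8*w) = (w^2 - 8*w + 7)/(w*(w - 8))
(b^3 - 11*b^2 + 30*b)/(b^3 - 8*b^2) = (b^2 - 11*b + 30)/(b*(b - 8))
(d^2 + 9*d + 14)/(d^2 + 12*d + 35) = (d + 2)/(d + 5)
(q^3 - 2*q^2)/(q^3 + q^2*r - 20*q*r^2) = q*(q - 2)/(q^2 + q*r - 20*r^2)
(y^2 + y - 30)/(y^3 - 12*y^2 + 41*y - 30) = (y + 6)/(y^2 - 7*y + 6)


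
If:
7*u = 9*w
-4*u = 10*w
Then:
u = 0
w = 0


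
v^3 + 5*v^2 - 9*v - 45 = (v - 3)*(v + 3)*(v + 5)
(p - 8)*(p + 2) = p^2 - 6*p - 16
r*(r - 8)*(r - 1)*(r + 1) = r^4 - 8*r^3 - r^2 + 8*r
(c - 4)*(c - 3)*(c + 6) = c^3 - c^2 - 30*c + 72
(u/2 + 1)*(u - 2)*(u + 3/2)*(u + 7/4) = u^4/2 + 13*u^3/8 - 11*u^2/16 - 13*u/2 - 21/4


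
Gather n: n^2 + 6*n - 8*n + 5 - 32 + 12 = n^2 - 2*n - 15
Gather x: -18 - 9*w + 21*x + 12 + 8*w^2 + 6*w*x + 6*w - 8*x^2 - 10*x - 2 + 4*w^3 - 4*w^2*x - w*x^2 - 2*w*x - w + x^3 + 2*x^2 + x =4*w^3 + 8*w^2 - 4*w + x^3 + x^2*(-w - 6) + x*(-4*w^2 + 4*w + 12) - 8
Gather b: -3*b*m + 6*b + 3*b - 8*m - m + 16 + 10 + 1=b*(9 - 3*m) - 9*m + 27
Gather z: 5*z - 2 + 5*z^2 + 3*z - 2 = 5*z^2 + 8*z - 4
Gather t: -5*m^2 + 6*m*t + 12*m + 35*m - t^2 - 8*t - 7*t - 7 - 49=-5*m^2 + 47*m - t^2 + t*(6*m - 15) - 56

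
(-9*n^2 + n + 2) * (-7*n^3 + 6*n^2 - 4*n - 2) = 63*n^5 - 61*n^4 + 28*n^3 + 26*n^2 - 10*n - 4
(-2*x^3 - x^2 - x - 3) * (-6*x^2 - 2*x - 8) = 12*x^5 + 10*x^4 + 24*x^3 + 28*x^2 + 14*x + 24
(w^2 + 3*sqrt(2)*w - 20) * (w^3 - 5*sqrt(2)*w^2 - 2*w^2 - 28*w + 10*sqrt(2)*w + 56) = w^5 - 2*sqrt(2)*w^4 - 2*w^4 - 78*w^3 + 4*sqrt(2)*w^3 + 16*sqrt(2)*w^2 + 156*w^2 - 32*sqrt(2)*w + 560*w - 1120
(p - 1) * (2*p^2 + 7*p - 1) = 2*p^3 + 5*p^2 - 8*p + 1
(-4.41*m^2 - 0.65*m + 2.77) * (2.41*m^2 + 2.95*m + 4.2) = -10.6281*m^4 - 14.576*m^3 - 13.7638*m^2 + 5.4415*m + 11.634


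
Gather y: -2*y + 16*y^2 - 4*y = 16*y^2 - 6*y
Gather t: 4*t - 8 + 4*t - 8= 8*t - 16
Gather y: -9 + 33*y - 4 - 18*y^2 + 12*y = -18*y^2 + 45*y - 13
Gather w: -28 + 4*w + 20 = 4*w - 8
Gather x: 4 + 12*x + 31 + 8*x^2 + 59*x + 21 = 8*x^2 + 71*x + 56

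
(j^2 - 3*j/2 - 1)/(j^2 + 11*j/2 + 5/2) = (j - 2)/(j + 5)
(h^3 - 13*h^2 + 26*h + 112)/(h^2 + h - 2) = (h^2 - 15*h + 56)/(h - 1)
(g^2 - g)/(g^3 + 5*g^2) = (g - 1)/(g*(g + 5))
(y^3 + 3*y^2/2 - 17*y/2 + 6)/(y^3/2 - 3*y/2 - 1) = (-2*y^3 - 3*y^2 + 17*y - 12)/(-y^3 + 3*y + 2)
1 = 1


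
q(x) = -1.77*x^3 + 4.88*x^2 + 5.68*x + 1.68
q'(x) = -5.31*x^2 + 9.76*x + 5.68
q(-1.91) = 20.97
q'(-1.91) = -32.33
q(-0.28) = 0.51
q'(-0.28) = 2.53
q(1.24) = 12.85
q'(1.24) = 9.62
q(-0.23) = 0.65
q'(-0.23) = 3.15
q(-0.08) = 1.26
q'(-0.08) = 4.87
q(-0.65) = 0.54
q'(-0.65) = -2.91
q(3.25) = 10.92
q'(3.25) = -18.69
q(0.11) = 2.36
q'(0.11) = 6.69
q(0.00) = 1.68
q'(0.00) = 5.68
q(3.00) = 14.85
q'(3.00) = -12.83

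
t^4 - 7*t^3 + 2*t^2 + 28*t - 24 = (t - 6)*(t - 2)*(t - 1)*(t + 2)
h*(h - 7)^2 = h^3 - 14*h^2 + 49*h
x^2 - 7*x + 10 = (x - 5)*(x - 2)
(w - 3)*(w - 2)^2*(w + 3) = w^4 - 4*w^3 - 5*w^2 + 36*w - 36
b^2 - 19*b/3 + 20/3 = (b - 5)*(b - 4/3)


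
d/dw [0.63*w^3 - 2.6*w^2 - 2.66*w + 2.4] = 1.89*w^2 - 5.2*w - 2.66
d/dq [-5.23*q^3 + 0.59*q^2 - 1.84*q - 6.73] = -15.69*q^2 + 1.18*q - 1.84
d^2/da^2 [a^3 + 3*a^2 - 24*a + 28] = 6*a + 6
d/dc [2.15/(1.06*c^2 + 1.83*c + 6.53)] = (-4.558*c - 3.9345)/(1.06*c^2 + 1.83*c + 6.53)^2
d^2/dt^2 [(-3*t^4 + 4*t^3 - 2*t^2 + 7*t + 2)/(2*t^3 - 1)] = 4*(-4*t^6 + 33*t^5 + 48*t^4 - 14*t^3 + 33*t^2 + 12*t - 1)/(8*t^9 - 12*t^6 + 6*t^3 - 1)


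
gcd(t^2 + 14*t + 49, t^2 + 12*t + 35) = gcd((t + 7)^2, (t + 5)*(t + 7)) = t + 7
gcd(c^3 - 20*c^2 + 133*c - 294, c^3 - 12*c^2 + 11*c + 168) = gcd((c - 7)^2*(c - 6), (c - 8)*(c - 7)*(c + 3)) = c - 7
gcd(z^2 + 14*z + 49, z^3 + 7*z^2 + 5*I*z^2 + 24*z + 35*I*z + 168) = z + 7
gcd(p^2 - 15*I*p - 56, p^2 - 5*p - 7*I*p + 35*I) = p - 7*I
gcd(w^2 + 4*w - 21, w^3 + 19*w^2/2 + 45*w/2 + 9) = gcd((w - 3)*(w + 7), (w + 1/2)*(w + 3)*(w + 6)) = 1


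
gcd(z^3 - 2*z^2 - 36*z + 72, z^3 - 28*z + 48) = z^2 + 4*z - 12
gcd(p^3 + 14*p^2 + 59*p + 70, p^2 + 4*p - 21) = p + 7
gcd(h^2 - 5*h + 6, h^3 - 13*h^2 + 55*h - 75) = h - 3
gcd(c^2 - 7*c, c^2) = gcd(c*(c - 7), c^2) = c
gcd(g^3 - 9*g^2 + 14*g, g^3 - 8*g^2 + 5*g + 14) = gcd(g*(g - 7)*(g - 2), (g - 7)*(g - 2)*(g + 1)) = g^2 - 9*g + 14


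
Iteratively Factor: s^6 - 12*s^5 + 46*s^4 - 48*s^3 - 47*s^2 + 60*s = (s + 1)*(s^5 - 13*s^4 + 59*s^3 - 107*s^2 + 60*s) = s*(s + 1)*(s^4 - 13*s^3 + 59*s^2 - 107*s + 60) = s*(s - 1)*(s + 1)*(s^3 - 12*s^2 + 47*s - 60) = s*(s - 3)*(s - 1)*(s + 1)*(s^2 - 9*s + 20) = s*(s - 5)*(s - 3)*(s - 1)*(s + 1)*(s - 4)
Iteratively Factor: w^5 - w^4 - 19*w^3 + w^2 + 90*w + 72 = (w - 4)*(w^4 + 3*w^3 - 7*w^2 - 27*w - 18) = (w - 4)*(w - 3)*(w^3 + 6*w^2 + 11*w + 6) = (w - 4)*(w - 3)*(w + 1)*(w^2 + 5*w + 6) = (w - 4)*(w - 3)*(w + 1)*(w + 2)*(w + 3)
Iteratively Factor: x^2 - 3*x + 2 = (x - 1)*(x - 2)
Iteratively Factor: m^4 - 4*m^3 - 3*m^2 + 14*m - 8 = (m - 1)*(m^3 - 3*m^2 - 6*m + 8) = (m - 1)*(m + 2)*(m^2 - 5*m + 4) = (m - 1)^2*(m + 2)*(m - 4)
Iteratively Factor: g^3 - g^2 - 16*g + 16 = (g + 4)*(g^2 - 5*g + 4) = (g - 1)*(g + 4)*(g - 4)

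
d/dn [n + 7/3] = 1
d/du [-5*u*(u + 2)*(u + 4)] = -15*u^2 - 60*u - 40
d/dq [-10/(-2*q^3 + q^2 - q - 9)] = 10*(-6*q^2 + 2*q - 1)/(2*q^3 - q^2 + q + 9)^2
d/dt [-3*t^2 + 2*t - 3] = 2 - 6*t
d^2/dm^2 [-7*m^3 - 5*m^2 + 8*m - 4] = -42*m - 10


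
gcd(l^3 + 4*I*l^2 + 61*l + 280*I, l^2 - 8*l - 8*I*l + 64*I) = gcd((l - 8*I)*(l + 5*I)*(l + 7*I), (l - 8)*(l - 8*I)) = l - 8*I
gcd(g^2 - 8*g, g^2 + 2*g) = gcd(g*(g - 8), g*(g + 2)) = g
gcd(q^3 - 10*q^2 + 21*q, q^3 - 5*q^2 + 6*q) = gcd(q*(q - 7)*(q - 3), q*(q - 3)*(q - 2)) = q^2 - 3*q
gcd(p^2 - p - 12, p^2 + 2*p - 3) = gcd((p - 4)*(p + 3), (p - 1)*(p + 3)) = p + 3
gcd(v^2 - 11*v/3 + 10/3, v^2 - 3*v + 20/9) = v - 5/3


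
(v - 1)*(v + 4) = v^2 + 3*v - 4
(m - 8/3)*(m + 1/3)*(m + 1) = m^3 - 4*m^2/3 - 29*m/9 - 8/9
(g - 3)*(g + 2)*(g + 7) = g^3 + 6*g^2 - 13*g - 42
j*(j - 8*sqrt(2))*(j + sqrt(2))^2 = j^4 - 6*sqrt(2)*j^3 - 30*j^2 - 16*sqrt(2)*j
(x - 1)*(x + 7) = x^2 + 6*x - 7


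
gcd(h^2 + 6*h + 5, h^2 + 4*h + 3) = h + 1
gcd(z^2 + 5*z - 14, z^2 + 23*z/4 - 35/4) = z + 7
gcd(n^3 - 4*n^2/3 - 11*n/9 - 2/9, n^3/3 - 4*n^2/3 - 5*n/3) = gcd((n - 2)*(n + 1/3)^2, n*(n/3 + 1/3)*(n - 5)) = 1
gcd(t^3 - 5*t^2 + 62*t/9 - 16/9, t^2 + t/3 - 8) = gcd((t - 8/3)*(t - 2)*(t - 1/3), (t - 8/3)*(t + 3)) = t - 8/3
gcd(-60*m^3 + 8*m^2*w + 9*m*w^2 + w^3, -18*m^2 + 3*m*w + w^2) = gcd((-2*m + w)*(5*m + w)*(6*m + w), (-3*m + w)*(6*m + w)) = 6*m + w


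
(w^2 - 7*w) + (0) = w^2 - 7*w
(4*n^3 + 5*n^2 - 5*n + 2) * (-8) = -32*n^3 - 40*n^2 + 40*n - 16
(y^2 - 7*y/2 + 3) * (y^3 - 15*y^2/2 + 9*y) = y^5 - 11*y^4 + 153*y^3/4 - 54*y^2 + 27*y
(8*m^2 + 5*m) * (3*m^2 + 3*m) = 24*m^4 + 39*m^3 + 15*m^2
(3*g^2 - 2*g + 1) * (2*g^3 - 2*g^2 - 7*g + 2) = 6*g^5 - 10*g^4 - 15*g^3 + 18*g^2 - 11*g + 2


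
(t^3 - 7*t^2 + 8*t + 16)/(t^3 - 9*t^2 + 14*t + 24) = (t - 4)/(t - 6)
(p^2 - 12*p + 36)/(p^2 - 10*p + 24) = (p - 6)/(p - 4)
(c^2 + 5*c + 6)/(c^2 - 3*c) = (c^2 + 5*c + 6)/(c*(c - 3))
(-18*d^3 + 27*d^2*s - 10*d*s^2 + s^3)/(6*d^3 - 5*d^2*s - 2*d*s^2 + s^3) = (-6*d + s)/(2*d + s)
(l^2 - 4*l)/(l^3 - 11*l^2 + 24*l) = (l - 4)/(l^2 - 11*l + 24)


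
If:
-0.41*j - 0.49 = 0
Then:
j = -1.20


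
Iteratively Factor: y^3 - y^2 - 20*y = (y - 5)*(y^2 + 4*y) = (y - 5)*(y + 4)*(y)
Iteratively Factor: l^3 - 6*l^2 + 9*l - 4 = (l - 1)*(l^2 - 5*l + 4) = (l - 4)*(l - 1)*(l - 1)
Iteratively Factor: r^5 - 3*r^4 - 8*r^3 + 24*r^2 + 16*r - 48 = (r + 2)*(r^4 - 5*r^3 + 2*r^2 + 20*r - 24) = (r - 2)*(r + 2)*(r^3 - 3*r^2 - 4*r + 12) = (r - 3)*(r - 2)*(r + 2)*(r^2 - 4) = (r - 3)*(r - 2)^2*(r + 2)*(r + 2)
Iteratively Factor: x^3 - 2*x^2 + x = (x - 1)*(x^2 - x) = (x - 1)^2*(x)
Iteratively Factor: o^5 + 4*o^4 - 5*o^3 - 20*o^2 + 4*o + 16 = (o + 1)*(o^4 + 3*o^3 - 8*o^2 - 12*o + 16) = (o + 1)*(o + 4)*(o^3 - o^2 - 4*o + 4) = (o - 2)*(o + 1)*(o + 4)*(o^2 + o - 2) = (o - 2)*(o - 1)*(o + 1)*(o + 4)*(o + 2)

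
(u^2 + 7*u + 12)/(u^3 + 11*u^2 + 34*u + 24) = (u + 3)/(u^2 + 7*u + 6)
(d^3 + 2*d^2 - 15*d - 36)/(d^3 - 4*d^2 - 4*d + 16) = (d^2 + 6*d + 9)/(d^2 - 4)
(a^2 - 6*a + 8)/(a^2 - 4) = (a - 4)/(a + 2)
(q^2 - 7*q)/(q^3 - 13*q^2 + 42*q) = 1/(q - 6)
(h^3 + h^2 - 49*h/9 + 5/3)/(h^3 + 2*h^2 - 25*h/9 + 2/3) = (3*h - 5)/(3*h - 2)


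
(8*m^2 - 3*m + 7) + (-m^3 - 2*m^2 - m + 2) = -m^3 + 6*m^2 - 4*m + 9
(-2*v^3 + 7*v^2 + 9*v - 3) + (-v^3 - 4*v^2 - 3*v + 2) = -3*v^3 + 3*v^2 + 6*v - 1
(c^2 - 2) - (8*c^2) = -7*c^2 - 2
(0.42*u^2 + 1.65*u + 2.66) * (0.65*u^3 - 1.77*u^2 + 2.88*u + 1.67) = 0.273*u^5 + 0.3291*u^4 + 0.0181000000000004*u^3 + 0.745199999999999*u^2 + 10.4163*u + 4.4422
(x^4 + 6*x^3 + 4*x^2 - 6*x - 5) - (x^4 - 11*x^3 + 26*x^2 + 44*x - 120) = 17*x^3 - 22*x^2 - 50*x + 115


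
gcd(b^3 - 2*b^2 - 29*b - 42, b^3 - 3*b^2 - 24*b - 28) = b^2 - 5*b - 14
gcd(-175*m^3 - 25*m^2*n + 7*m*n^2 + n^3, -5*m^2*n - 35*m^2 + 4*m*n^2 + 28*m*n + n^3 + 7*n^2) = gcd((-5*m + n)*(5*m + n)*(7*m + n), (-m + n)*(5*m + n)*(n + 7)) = 5*m + n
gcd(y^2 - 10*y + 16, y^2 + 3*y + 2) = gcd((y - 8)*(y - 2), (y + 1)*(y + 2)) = 1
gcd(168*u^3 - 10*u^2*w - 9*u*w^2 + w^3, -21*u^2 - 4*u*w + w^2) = 7*u - w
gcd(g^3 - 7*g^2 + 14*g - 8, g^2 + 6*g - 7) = g - 1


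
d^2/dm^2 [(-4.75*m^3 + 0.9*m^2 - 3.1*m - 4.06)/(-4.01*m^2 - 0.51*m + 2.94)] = (1.13686837721616e-13*m^5 + 217.84805*m^3 + 285.315576*m^2 + 515.444076*m + 91.57974)/(64.481201*m^6 + 24.602553*m^5 - 138.697479*m^4 - 35.942913*m^3 + 101.688426*m^2 + 13.224708*m - 25.412184)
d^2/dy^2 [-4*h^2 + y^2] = 2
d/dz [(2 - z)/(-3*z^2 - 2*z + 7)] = 3*(-z^2 + 4*z - 1)/(9*z^4 + 12*z^3 - 38*z^2 - 28*z + 49)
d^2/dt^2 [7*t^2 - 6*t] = 14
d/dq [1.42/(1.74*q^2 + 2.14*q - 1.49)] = (-4.9416*q - 3.0388)/(1.74*q^2 + 2.14*q - 1.49)^2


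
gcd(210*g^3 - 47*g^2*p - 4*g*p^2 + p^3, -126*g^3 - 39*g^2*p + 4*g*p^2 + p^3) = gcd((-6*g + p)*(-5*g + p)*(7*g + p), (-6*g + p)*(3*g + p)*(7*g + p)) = -42*g^2 + g*p + p^2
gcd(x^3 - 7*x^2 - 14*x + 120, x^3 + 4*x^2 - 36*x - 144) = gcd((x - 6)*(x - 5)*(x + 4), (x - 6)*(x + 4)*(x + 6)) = x^2 - 2*x - 24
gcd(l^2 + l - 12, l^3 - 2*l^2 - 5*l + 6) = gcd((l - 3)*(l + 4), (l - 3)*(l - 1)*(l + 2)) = l - 3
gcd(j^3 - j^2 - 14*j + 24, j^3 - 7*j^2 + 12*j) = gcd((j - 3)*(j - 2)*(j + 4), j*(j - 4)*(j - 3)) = j - 3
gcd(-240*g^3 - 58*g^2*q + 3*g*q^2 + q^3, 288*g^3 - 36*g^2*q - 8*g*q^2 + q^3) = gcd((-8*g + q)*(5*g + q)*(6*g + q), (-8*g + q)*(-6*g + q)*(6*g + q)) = -48*g^2 - 2*g*q + q^2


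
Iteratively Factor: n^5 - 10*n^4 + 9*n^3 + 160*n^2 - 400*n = (n + 4)*(n^4 - 14*n^3 + 65*n^2 - 100*n) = n*(n + 4)*(n^3 - 14*n^2 + 65*n - 100) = n*(n - 5)*(n + 4)*(n^2 - 9*n + 20) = n*(n - 5)*(n - 4)*(n + 4)*(n - 5)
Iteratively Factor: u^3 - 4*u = (u - 2)*(u^2 + 2*u) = u*(u - 2)*(u + 2)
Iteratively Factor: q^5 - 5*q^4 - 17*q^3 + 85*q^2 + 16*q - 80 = (q - 4)*(q^4 - q^3 - 21*q^2 + q + 20) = (q - 5)*(q - 4)*(q^3 + 4*q^2 - q - 4) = (q - 5)*(q - 4)*(q + 1)*(q^2 + 3*q - 4) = (q - 5)*(q - 4)*(q - 1)*(q + 1)*(q + 4)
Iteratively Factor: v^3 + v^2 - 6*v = (v + 3)*(v^2 - 2*v) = v*(v + 3)*(v - 2)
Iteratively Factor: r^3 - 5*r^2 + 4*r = (r)*(r^2 - 5*r + 4) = r*(r - 4)*(r - 1)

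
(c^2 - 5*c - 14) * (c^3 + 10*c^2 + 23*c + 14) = c^5 + 5*c^4 - 41*c^3 - 241*c^2 - 392*c - 196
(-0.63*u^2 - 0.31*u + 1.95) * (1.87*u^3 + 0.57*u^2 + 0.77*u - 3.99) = -1.1781*u^5 - 0.9388*u^4 + 2.9847*u^3 + 3.3865*u^2 + 2.7384*u - 7.7805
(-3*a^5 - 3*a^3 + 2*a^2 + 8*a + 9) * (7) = -21*a^5 - 21*a^3 + 14*a^2 + 56*a + 63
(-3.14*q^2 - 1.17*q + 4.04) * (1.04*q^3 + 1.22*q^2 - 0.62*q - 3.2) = -3.2656*q^5 - 5.0476*q^4 + 4.721*q^3 + 15.7022*q^2 + 1.2392*q - 12.928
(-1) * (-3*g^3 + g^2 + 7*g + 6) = 3*g^3 - g^2 - 7*g - 6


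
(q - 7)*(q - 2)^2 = q^3 - 11*q^2 + 32*q - 28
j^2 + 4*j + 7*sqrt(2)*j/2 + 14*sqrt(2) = (j + 4)*(j + 7*sqrt(2)/2)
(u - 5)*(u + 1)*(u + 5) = u^3 + u^2 - 25*u - 25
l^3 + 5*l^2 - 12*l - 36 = (l - 3)*(l + 2)*(l + 6)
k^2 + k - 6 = (k - 2)*(k + 3)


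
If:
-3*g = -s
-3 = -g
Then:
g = 3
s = 9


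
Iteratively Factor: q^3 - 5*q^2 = (q)*(q^2 - 5*q) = q*(q - 5)*(q)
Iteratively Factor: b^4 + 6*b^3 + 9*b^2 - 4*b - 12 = (b + 2)*(b^3 + 4*b^2 + b - 6) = (b + 2)^2*(b^2 + 2*b - 3) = (b - 1)*(b + 2)^2*(b + 3)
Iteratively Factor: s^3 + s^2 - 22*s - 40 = (s + 2)*(s^2 - s - 20) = (s + 2)*(s + 4)*(s - 5)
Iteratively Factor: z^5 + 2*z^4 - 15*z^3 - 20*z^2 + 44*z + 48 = (z + 4)*(z^4 - 2*z^3 - 7*z^2 + 8*z + 12) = (z - 3)*(z + 4)*(z^3 + z^2 - 4*z - 4) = (z - 3)*(z - 2)*(z + 4)*(z^2 + 3*z + 2) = (z - 3)*(z - 2)*(z + 1)*(z + 4)*(z + 2)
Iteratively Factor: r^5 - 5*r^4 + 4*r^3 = (r)*(r^4 - 5*r^3 + 4*r^2) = r*(r - 4)*(r^3 - r^2) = r*(r - 4)*(r - 1)*(r^2) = r^2*(r - 4)*(r - 1)*(r)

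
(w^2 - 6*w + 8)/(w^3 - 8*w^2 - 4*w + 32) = (w - 4)/(w^2 - 6*w - 16)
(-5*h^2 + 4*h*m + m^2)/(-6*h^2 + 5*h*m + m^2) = (5*h + m)/(6*h + m)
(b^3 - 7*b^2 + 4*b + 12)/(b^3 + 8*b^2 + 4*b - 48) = (b^2 - 5*b - 6)/(b^2 + 10*b + 24)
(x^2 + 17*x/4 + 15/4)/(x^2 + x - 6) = (x + 5/4)/(x - 2)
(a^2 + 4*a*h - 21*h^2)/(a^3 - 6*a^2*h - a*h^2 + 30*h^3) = (a + 7*h)/(a^2 - 3*a*h - 10*h^2)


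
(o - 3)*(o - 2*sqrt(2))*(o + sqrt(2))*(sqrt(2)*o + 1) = sqrt(2)*o^4 - 3*sqrt(2)*o^3 - o^3 - 5*sqrt(2)*o^2 + 3*o^2 - 4*o + 15*sqrt(2)*o + 12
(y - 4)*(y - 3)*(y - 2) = y^3 - 9*y^2 + 26*y - 24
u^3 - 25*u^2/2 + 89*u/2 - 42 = (u - 7)*(u - 4)*(u - 3/2)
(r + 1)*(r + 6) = r^2 + 7*r + 6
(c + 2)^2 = c^2 + 4*c + 4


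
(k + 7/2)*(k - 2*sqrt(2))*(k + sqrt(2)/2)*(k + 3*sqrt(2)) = k^4 + 3*sqrt(2)*k^3/2 + 7*k^3/2 - 11*k^2 + 21*sqrt(2)*k^2/4 - 77*k/2 - 6*sqrt(2)*k - 21*sqrt(2)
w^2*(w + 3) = w^3 + 3*w^2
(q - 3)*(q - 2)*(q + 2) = q^3 - 3*q^2 - 4*q + 12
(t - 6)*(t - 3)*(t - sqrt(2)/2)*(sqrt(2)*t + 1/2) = sqrt(2)*t^4 - 9*sqrt(2)*t^3 - t^3/2 + 9*t^2/2 + 71*sqrt(2)*t^2/4 - 9*t + 9*sqrt(2)*t/4 - 9*sqrt(2)/2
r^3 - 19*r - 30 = (r - 5)*(r + 2)*(r + 3)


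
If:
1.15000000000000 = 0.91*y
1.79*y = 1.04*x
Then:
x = 2.18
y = 1.26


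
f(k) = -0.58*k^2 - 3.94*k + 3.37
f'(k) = -1.16*k - 3.94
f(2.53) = -10.31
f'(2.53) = -6.87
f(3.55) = -17.93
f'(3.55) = -8.06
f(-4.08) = 9.79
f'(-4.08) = 0.79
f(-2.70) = 9.78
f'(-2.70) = -0.81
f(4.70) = -27.96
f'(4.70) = -9.39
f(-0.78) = 6.09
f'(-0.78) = -3.04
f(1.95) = -6.52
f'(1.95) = -6.20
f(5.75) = -38.46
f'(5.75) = -10.61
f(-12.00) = -32.87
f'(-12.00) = 9.98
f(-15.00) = -68.03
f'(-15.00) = 13.46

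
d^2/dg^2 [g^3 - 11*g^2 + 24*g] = 6*g - 22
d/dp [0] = 0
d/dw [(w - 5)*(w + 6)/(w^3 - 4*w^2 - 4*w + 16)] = (-w^4 - 2*w^3 + 90*w^2 - 208*w - 104)/(w^6 - 8*w^5 + 8*w^4 + 64*w^3 - 112*w^2 - 128*w + 256)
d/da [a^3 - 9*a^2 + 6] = 3*a*(a - 6)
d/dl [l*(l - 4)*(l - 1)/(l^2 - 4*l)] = 1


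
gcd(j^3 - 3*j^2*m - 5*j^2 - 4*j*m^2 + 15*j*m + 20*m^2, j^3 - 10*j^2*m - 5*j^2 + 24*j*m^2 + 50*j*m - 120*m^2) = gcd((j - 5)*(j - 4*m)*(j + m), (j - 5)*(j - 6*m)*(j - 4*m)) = j^2 - 4*j*m - 5*j + 20*m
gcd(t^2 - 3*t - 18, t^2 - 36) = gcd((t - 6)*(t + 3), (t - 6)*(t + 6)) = t - 6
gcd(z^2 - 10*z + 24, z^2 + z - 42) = z - 6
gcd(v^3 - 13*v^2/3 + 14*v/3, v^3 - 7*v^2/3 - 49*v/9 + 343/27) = v - 7/3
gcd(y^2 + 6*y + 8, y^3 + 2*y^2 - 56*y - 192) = y + 4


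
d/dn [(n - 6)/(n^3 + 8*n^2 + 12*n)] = (n*(n^2 + 8*n + 12) - (n - 6)*(3*n^2 + 16*n + 12))/(n^2*(n^2 + 8*n + 12)^2)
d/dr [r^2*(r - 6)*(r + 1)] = r*(4*r^2 - 15*r - 12)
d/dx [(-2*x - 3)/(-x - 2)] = (x + 2)^(-2)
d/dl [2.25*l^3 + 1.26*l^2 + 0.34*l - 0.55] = 6.75*l^2 + 2.52*l + 0.34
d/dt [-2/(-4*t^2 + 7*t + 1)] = 2*(7 - 8*t)/(-4*t^2 + 7*t + 1)^2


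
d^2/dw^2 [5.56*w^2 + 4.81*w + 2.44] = 11.1200000000000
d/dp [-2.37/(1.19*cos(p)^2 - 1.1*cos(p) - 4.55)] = (2.607 - 5.6406*cos(p))*sin(p)/(-1.19*cos(p)^2 + 1.1*cos(p) + 4.55)^2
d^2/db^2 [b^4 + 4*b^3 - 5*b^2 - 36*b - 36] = 12*b^2 + 24*b - 10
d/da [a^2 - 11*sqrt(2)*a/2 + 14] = 2*a - 11*sqrt(2)/2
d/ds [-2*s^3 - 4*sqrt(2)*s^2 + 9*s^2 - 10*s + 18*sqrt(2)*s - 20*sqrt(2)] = -6*s^2 - 8*sqrt(2)*s + 18*s - 10 + 18*sqrt(2)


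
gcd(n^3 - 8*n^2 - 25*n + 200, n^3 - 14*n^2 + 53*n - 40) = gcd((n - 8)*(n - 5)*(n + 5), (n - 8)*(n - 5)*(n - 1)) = n^2 - 13*n + 40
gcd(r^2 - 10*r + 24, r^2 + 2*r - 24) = r - 4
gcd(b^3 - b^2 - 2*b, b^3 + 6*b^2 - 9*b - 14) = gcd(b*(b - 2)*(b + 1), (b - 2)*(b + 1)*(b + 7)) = b^2 - b - 2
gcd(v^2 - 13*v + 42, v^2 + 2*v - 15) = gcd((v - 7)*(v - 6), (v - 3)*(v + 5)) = 1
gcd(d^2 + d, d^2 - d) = d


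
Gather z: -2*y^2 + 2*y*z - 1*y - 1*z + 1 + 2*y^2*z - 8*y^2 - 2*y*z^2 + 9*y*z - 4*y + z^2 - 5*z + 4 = -10*y^2 - 5*y + z^2*(1 - 2*y) + z*(2*y^2 + 11*y - 6) + 5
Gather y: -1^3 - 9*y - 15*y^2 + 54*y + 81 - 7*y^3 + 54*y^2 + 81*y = -7*y^3 + 39*y^2 + 126*y + 80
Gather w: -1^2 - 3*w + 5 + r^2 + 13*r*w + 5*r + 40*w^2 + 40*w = r^2 + 5*r + 40*w^2 + w*(13*r + 37) + 4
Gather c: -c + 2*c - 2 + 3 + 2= c + 3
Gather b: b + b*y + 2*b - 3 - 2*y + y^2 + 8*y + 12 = b*(y + 3) + y^2 + 6*y + 9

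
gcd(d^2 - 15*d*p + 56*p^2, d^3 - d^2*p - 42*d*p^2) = -d + 7*p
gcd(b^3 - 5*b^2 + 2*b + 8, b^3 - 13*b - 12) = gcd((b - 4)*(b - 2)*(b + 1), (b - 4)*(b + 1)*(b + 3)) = b^2 - 3*b - 4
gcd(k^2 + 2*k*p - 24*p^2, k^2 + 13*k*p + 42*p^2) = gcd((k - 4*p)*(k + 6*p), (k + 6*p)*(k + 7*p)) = k + 6*p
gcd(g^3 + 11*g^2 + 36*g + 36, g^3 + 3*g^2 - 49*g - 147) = g + 3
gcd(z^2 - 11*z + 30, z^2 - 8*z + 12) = z - 6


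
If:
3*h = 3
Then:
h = 1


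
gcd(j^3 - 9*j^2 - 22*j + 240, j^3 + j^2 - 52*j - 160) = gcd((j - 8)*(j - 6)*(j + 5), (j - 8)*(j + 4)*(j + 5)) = j^2 - 3*j - 40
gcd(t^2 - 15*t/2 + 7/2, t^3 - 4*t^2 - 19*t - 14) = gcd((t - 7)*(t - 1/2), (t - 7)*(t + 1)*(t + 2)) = t - 7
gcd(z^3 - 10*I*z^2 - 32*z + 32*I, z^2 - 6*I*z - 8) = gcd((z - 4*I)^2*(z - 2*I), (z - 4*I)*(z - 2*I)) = z^2 - 6*I*z - 8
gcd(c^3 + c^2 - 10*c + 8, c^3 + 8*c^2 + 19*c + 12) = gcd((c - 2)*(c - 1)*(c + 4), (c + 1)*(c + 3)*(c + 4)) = c + 4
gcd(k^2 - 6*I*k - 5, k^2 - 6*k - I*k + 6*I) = k - I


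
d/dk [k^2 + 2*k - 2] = 2*k + 2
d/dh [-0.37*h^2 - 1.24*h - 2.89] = -0.74*h - 1.24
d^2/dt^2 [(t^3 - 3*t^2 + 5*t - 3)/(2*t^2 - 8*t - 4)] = (11*t^3 - 3*t^2 + 78*t - 106)/(t^6 - 12*t^5 + 42*t^4 - 16*t^3 - 84*t^2 - 48*t - 8)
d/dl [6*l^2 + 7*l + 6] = 12*l + 7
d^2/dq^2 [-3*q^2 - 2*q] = -6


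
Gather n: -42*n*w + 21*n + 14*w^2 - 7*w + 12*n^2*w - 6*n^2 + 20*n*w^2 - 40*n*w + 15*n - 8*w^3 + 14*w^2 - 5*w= n^2*(12*w - 6) + n*(20*w^2 - 82*w + 36) - 8*w^3 + 28*w^2 - 12*w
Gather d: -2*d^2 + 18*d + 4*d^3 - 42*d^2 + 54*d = 4*d^3 - 44*d^2 + 72*d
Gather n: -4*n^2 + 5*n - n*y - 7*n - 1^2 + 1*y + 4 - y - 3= -4*n^2 + n*(-y - 2)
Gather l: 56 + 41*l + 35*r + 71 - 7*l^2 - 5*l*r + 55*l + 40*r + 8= -7*l^2 + l*(96 - 5*r) + 75*r + 135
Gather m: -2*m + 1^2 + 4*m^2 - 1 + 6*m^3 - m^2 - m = 6*m^3 + 3*m^2 - 3*m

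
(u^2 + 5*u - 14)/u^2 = 1 + 5/u - 14/u^2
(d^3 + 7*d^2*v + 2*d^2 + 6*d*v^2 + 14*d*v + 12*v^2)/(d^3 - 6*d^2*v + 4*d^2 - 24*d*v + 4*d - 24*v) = (-d^2 - 7*d*v - 6*v^2)/(-d^2 + 6*d*v - 2*d + 12*v)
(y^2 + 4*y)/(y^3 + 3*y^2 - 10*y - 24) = y/(y^2 - y - 6)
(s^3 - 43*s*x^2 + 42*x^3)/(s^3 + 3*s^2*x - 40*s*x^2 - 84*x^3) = (s - x)/(s + 2*x)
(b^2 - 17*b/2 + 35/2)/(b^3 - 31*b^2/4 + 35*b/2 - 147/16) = 8*(b - 5)/(8*b^2 - 34*b + 21)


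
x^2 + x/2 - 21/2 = (x - 3)*(x + 7/2)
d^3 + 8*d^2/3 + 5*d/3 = d*(d + 1)*(d + 5/3)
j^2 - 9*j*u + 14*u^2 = (j - 7*u)*(j - 2*u)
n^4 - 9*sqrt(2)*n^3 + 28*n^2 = n^2*(n - 7*sqrt(2))*(n - 2*sqrt(2))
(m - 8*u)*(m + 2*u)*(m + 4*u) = m^3 - 2*m^2*u - 40*m*u^2 - 64*u^3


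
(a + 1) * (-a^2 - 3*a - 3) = -a^3 - 4*a^2 - 6*a - 3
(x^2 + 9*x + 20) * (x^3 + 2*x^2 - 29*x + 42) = x^5 + 11*x^4 + 9*x^3 - 179*x^2 - 202*x + 840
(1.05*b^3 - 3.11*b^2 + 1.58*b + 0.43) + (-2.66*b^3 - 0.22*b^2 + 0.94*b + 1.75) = -1.61*b^3 - 3.33*b^2 + 2.52*b + 2.18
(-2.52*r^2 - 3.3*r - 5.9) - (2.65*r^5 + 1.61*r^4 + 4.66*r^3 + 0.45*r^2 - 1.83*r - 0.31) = -2.65*r^5 - 1.61*r^4 - 4.66*r^3 - 2.97*r^2 - 1.47*r - 5.59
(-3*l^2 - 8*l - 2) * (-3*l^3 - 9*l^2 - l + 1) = 9*l^5 + 51*l^4 + 81*l^3 + 23*l^2 - 6*l - 2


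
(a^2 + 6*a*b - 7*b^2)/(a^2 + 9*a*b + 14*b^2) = (a - b)/(a + 2*b)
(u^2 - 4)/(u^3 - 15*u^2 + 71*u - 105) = (u^2 - 4)/(u^3 - 15*u^2 + 71*u - 105)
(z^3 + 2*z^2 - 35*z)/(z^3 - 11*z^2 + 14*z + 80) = z*(z + 7)/(z^2 - 6*z - 16)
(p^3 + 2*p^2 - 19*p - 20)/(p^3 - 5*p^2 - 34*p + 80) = (p^2 - 3*p - 4)/(p^2 - 10*p + 16)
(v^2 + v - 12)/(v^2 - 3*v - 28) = (v - 3)/(v - 7)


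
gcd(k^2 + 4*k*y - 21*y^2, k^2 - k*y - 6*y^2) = -k + 3*y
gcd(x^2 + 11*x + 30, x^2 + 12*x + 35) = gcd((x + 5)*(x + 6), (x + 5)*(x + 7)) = x + 5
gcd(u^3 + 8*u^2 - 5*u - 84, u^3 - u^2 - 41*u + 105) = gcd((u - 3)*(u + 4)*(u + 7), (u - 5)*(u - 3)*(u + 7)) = u^2 + 4*u - 21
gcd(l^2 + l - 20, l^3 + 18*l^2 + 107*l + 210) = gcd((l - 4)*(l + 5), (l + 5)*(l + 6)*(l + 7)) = l + 5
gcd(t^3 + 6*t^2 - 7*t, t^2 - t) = t^2 - t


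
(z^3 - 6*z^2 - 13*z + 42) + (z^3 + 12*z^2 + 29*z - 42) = 2*z^3 + 6*z^2 + 16*z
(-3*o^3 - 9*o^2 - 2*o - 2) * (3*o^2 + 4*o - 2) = -9*o^5 - 39*o^4 - 36*o^3 + 4*o^2 - 4*o + 4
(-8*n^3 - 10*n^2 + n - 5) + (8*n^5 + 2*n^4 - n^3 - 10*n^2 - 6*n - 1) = 8*n^5 + 2*n^4 - 9*n^3 - 20*n^2 - 5*n - 6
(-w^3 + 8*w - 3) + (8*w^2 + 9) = -w^3 + 8*w^2 + 8*w + 6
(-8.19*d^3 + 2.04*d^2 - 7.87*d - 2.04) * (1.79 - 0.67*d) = 5.4873*d^4 - 16.0269*d^3 + 8.9245*d^2 - 12.7205*d - 3.6516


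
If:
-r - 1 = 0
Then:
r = -1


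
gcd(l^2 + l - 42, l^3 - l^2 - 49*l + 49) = l + 7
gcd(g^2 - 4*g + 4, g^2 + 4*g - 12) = g - 2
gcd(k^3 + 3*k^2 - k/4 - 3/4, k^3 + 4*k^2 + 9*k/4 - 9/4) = k^2 + 5*k/2 - 3/2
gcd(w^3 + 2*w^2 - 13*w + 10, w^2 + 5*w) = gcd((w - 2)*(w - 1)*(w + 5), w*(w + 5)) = w + 5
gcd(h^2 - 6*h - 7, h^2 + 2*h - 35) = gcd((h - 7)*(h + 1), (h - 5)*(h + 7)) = 1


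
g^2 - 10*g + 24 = (g - 6)*(g - 4)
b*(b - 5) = b^2 - 5*b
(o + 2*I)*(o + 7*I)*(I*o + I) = I*o^3 - 9*o^2 + I*o^2 - 9*o - 14*I*o - 14*I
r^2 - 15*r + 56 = (r - 8)*(r - 7)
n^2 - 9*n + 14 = (n - 7)*(n - 2)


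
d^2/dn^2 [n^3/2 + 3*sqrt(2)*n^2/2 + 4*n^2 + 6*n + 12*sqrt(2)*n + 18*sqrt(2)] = 3*n + 3*sqrt(2) + 8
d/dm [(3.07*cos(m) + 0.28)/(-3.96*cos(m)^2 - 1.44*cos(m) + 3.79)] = (12.1572*sin(m)^2 - 2.2176*cos(m) - 24.1957)*sin(m)/(3.96*cos(m)^2 + 1.44*cos(m) - 3.79)^2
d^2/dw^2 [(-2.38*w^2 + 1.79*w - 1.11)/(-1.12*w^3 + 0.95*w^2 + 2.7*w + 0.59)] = (5.970944*w^6 - 13.472256*w^5 + 71.318688*w^4 - 23.145054*w^3 - 36.327114*w^2 + 27.503598*w + 22.299386)/(1.404928*w^9 - 3.57504*w^8 - 7.12824*w^7 + 14.159137*w^6 + 20.95071*w^5 - 11.668965*w^4 - 27.593484*w^3 - 13.895385*w^2 - 2.81961*w - 0.205379)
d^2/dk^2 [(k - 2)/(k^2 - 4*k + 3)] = 2*(3*(2 - k)*(k^2 - 4*k + 3) + 4*(k - 2)^3)/(k^2 - 4*k + 3)^3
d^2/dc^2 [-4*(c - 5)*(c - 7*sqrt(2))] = -8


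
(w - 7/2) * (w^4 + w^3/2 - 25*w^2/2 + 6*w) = w^5 - 3*w^4 - 57*w^3/4 + 199*w^2/4 - 21*w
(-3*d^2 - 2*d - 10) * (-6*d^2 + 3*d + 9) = 18*d^4 + 3*d^3 + 27*d^2 - 48*d - 90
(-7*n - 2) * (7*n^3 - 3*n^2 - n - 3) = -49*n^4 + 7*n^3 + 13*n^2 + 23*n + 6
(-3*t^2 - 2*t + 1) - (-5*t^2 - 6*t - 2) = 2*t^2 + 4*t + 3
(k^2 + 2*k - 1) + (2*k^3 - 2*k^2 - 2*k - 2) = 2*k^3 - k^2 - 3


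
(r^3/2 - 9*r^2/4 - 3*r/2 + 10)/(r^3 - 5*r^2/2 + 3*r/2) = (r^3 - 9*r^2/2 - 3*r + 20)/(r*(2*r^2 - 5*r + 3))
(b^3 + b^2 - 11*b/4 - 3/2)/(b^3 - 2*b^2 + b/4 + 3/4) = (b + 2)/(b - 1)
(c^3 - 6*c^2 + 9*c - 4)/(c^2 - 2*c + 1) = c - 4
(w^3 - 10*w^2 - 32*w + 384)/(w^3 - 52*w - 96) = (w - 8)/(w + 2)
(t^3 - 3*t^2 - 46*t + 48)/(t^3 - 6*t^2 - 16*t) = (t^2 + 5*t - 6)/(t*(t + 2))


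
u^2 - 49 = (u - 7)*(u + 7)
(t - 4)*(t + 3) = t^2 - t - 12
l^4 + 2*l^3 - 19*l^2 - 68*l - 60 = (l - 5)*(l + 2)^2*(l + 3)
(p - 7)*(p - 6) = p^2 - 13*p + 42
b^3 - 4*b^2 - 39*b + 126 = (b - 7)*(b - 3)*(b + 6)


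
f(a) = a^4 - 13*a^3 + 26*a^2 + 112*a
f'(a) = 4*a^3 - 39*a^2 + 52*a + 112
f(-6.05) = 4492.59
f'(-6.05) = -2515.88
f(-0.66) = -58.67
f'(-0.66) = 59.54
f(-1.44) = -64.25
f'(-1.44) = -55.69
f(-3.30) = 499.31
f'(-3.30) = -628.06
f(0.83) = 103.91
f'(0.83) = 130.58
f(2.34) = 267.86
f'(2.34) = 71.38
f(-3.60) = 708.25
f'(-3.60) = -767.26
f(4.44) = 260.59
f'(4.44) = -75.84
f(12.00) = 3360.00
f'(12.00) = 2032.00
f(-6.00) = 4368.00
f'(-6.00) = -2468.00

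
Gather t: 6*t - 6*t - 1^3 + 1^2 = 0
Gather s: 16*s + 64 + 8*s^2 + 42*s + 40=8*s^2 + 58*s + 104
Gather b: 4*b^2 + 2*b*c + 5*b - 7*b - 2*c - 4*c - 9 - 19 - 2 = 4*b^2 + b*(2*c - 2) - 6*c - 30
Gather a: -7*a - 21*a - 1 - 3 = -28*a - 4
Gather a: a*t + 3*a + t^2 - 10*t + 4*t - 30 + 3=a*(t + 3) + t^2 - 6*t - 27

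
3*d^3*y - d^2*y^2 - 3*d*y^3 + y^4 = y*(-3*d + y)*(-d + y)*(d + y)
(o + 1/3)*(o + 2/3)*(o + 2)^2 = o^4 + 5*o^3 + 74*o^2/9 + 44*o/9 + 8/9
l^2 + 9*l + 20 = (l + 4)*(l + 5)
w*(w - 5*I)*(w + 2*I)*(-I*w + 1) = -I*w^4 - 2*w^3 - 13*I*w^2 + 10*w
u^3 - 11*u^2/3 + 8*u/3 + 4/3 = (u - 2)^2*(u + 1/3)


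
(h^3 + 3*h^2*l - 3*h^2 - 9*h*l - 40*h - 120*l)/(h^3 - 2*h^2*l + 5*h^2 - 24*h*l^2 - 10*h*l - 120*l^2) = (h^2 + 3*h*l - 8*h - 24*l)/(h^2 - 2*h*l - 24*l^2)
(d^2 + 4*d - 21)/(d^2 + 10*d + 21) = (d - 3)/(d + 3)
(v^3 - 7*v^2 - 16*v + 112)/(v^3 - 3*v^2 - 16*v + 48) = (v - 7)/(v - 3)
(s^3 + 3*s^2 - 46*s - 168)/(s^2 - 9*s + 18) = (s^3 + 3*s^2 - 46*s - 168)/(s^2 - 9*s + 18)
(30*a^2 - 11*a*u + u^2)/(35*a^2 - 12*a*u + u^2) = (-6*a + u)/(-7*a + u)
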